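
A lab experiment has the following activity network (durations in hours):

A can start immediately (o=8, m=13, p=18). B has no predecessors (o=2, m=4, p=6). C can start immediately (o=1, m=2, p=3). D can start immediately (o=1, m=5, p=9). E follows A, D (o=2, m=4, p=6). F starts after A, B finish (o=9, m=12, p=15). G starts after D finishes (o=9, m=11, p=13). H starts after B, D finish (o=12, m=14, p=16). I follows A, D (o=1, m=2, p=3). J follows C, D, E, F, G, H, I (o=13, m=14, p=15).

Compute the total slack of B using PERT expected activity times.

te_A = (8 + 4·13 + 18)/6 = 78/6 = 13
te_B = (2 + 4·4 + 6)/6 = 24/6 = 4
te_C = (1 + 4·2 + 3)/6 = 12/6 = 2
te_D = (1 + 4·5 + 9)/6 = 30/6 = 5
te_E = (2 + 4·4 + 6)/6 = 24/6 = 4
te_F = (9 + 4·12 + 15)/6 = 72/6 = 12
te_G = (9 + 4·11 + 13)/6 = 66/6 = 11
te_H = (12 + 4·14 + 16)/6 = 84/6 = 14
te_I = (1 + 4·2 + 3)/6 = 12/6 = 2
te_J = (13 + 4·14 + 15)/6 = 84/6 = 14

Forward pass:
ES_A = 0; EF_A = 13
ES_B = 0; EF_B = 4
ES_C = 0; EF_C = 2
ES_D = 0; EF_D = 5
ES_E = max(EF_A=13, EF_D=5) = 13; EF_E = 13+4 = 17
ES_F = max(EF_A=13, EF_B=4) = 13; EF_F = 13+12 = 25
ES_G = 5; EF_G = 5+11 = 16
ES_H = max(EF_B=4, EF_D=5) = 5; EF_H = 5+14 = 19
ES_I = max(EF_A=13, EF_D=5) = 13; EF_I = 13+2 = 15
ES_J = max(EF_C=2, EF_D=5, EF_E=17, EF_F=25, EF_G=16, EF_H=19, EF_I=15) = 25; EF_J = 25+14 = 39
Expected project duration μ = 39 hours. Critical path: A → F → J.

Backward pass:
LF_J = 39; LS_J = 39−14 = 25
LF_I = LS_J = 25; LS_I = 25−2 = 23
LF_H = LS_J = 25; LS_H = 25−14 = 11
LF_G = LS_J = 25; LS_G = 25−11 = 14
LF_F = LS_J = 25; LS_F = 25−12 = 13
LF_E = LS_J = 25; LS_E = 25−4 = 21
LF_D = min(LS_E=21, LS_G=14, LS_H=11, LS_I=23, LS_J=25) = 11; LS_D = 11−5 = 6
LF_C = LS_J = 25; LS_C = 25−2 = 23
LF_B = min(LS_F=13, LS_H=11) = 11; LS_B = 11−4 = 7
LF_A = min(LS_E=21, LS_F=13, LS_I=23) = 13; LS_A = 13−13 = 0
Slack_B = LS_B − ES_B = 7 − 0 = 7

7 hours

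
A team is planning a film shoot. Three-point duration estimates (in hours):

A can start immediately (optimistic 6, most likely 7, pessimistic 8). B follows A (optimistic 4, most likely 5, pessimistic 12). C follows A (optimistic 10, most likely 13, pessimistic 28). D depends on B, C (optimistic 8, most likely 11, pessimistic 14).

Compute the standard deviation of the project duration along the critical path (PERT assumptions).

3.18 hours

te_A = (6 + 4·7 + 8)/6 = 42/6 = 7; σ²_A = ((8−6)/6)² = 0.111
te_B = (4 + 4·5 + 12)/6 = 36/6 = 6; σ²_B = ((12−4)/6)² = 1.778
te_C = (10 + 4·13 + 28)/6 = 90/6 = 15; σ²_C = ((28−10)/6)² = 9.000
te_D = (8 + 4·11 + 14)/6 = 66/6 = 11; σ²_D = ((14−8)/6)² = 1.000

Forward pass:
ES_A = 0; EF_A = 7
ES_B = 7; EF_B = 7+6 = 13
ES_C = 7; EF_C = 7+15 = 22
ES_D = max(EF_B=13, EF_C=22) = 22; EF_D = 22+11 = 33
Expected project duration μ = 33 hours. Critical path: A → C → D.

Variance along critical path = 0.111 + 9.000 + 1.000 = 10.111
σ = √10.111 = 3.180 hours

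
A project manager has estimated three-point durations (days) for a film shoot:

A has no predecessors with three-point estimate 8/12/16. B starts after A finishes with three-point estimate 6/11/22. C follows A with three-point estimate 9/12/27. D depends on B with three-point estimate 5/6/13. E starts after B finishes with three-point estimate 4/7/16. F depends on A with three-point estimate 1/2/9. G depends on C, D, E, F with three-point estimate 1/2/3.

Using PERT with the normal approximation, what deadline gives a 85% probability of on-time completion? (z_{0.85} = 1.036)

37.7 days

te_A = (8 + 4·12 + 16)/6 = 72/6 = 12; σ²_A = ((16−8)/6)² = 1.778
te_B = (6 + 4·11 + 22)/6 = 72/6 = 12; σ²_B = ((22−6)/6)² = 7.111
te_C = (9 + 4·12 + 27)/6 = 84/6 = 14; σ²_C = ((27−9)/6)² = 9.000
te_D = (5 + 4·6 + 13)/6 = 42/6 = 7; σ²_D = ((13−5)/6)² = 1.778
te_E = (4 + 4·7 + 16)/6 = 48/6 = 8; σ²_E = ((16−4)/6)² = 4.000
te_F = (1 + 4·2 + 9)/6 = 18/6 = 3; σ²_F = ((9−1)/6)² = 1.778
te_G = (1 + 4·2 + 3)/6 = 12/6 = 2; σ²_G = ((3−1)/6)² = 0.111

Forward pass:
ES_A = 0; EF_A = 12
ES_B = 12; EF_B = 12+12 = 24
ES_C = 12; EF_C = 12+14 = 26
ES_D = 24; EF_D = 24+7 = 31
ES_E = 24; EF_E = 24+8 = 32
ES_F = 12; EF_F = 12+3 = 15
ES_G = max(EF_C=26, EF_D=31, EF_E=32, EF_F=15) = 32; EF_G = 32+2 = 34
Expected project duration μ = 34 days. Critical path: A → B → E → G.

Variance along critical path = 1.778 + 7.111 + 4.000 + 0.111 = 13.000; σ = 3.606 days.
D = μ + z·σ = 34 + 1.036·3.606 = 37.7 days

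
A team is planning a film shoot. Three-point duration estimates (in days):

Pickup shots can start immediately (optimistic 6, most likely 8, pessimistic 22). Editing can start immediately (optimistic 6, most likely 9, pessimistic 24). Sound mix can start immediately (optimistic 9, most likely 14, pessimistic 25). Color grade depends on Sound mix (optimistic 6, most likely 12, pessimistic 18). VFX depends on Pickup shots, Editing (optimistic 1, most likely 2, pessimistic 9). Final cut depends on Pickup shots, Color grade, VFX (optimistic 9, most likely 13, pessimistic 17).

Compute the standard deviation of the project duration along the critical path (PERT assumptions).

3.59 days

te_Pickup shots = (6 + 4·8 + 22)/6 = 60/6 = 10; σ²_Pickup shots = ((22−6)/6)² = 7.111
te_Editing = (6 + 4·9 + 24)/6 = 66/6 = 11; σ²_Editing = ((24−6)/6)² = 9.000
te_Sound mix = (9 + 4·14 + 25)/6 = 90/6 = 15; σ²_Sound mix = ((25−9)/6)² = 7.111
te_Color grade = (6 + 4·12 + 18)/6 = 72/6 = 12; σ²_Color grade = ((18−6)/6)² = 4.000
te_VFX = (1 + 4·2 + 9)/6 = 18/6 = 3; σ²_VFX = ((9−1)/6)² = 1.778
te_Final cut = (9 + 4·13 + 17)/6 = 78/6 = 13; σ²_Final cut = ((17−9)/6)² = 1.778

Forward pass:
ES_Pickup shots = 0; EF_Pickup shots = 10
ES_Editing = 0; EF_Editing = 11
ES_Sound mix = 0; EF_Sound mix = 15
ES_Color grade = 15; EF_Color grade = 15+12 = 27
ES_VFX = max(EF_Pickup shots=10, EF_Editing=11) = 11; EF_VFX = 11+3 = 14
ES_Final cut = max(EF_Pickup shots=10, EF_Color grade=27, EF_VFX=14) = 27; EF_Final cut = 27+13 = 40
Expected project duration μ = 40 days. Critical path: Sound mix → Color grade → Final cut.

Variance along critical path = 7.111 + 4.000 + 1.778 = 12.889
σ = √12.889 = 3.590 days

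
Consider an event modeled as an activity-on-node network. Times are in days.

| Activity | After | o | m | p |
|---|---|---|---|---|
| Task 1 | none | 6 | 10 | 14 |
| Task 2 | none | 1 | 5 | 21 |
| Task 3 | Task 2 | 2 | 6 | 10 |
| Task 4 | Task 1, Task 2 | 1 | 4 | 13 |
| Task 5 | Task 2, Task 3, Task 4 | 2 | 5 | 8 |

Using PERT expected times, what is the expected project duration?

20 days

te_Task 1 = (6 + 4·10 + 14)/6 = 60/6 = 10
te_Task 2 = (1 + 4·5 + 21)/6 = 42/6 = 7
te_Task 3 = (2 + 4·6 + 10)/6 = 36/6 = 6
te_Task 4 = (1 + 4·4 + 13)/6 = 30/6 = 5
te_Task 5 = (2 + 4·5 + 8)/6 = 30/6 = 5

Forward pass:
ES_Task 1 = 0; EF_Task 1 = 10
ES_Task 2 = 0; EF_Task 2 = 7
ES_Task 3 = 7; EF_Task 3 = 7+6 = 13
ES_Task 4 = max(EF_Task 1=10, EF_Task 2=7) = 10; EF_Task 4 = 10+5 = 15
ES_Task 5 = max(EF_Task 2=7, EF_Task 3=13, EF_Task 4=15) = 15; EF_Task 5 = 15+5 = 20
Expected project duration μ = 20 days. Critical path: Task 1 → Task 4 → Task 5.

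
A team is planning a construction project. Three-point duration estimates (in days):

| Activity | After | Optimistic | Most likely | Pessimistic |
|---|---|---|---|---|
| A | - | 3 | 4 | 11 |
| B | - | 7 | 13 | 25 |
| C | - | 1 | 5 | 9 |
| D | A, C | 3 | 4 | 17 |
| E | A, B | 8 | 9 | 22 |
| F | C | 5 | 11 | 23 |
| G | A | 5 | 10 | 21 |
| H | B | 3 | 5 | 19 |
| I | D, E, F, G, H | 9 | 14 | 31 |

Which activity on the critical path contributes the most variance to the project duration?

te_A = (3 + 4·4 + 11)/6 = 30/6 = 5; σ²_A = ((11−3)/6)² = 1.778
te_B = (7 + 4·13 + 25)/6 = 84/6 = 14; σ²_B = ((25−7)/6)² = 9.000
te_C = (1 + 4·5 + 9)/6 = 30/6 = 5; σ²_C = ((9−1)/6)² = 1.778
te_D = (3 + 4·4 + 17)/6 = 36/6 = 6; σ²_D = ((17−3)/6)² = 5.444
te_E = (8 + 4·9 + 22)/6 = 66/6 = 11; σ²_E = ((22−8)/6)² = 5.444
te_F = (5 + 4·11 + 23)/6 = 72/6 = 12; σ²_F = ((23−5)/6)² = 9.000
te_G = (5 + 4·10 + 21)/6 = 66/6 = 11; σ²_G = ((21−5)/6)² = 7.111
te_H = (3 + 4·5 + 19)/6 = 42/6 = 7; σ²_H = ((19−3)/6)² = 7.111
te_I = (9 + 4·14 + 31)/6 = 96/6 = 16; σ²_I = ((31−9)/6)² = 13.444

Forward pass:
ES_A = 0; EF_A = 5
ES_B = 0; EF_B = 14
ES_C = 0; EF_C = 5
ES_D = max(EF_A=5, EF_C=5) = 5; EF_D = 5+6 = 11
ES_E = max(EF_A=5, EF_B=14) = 14; EF_E = 14+11 = 25
ES_F = 5; EF_F = 5+12 = 17
ES_G = 5; EF_G = 5+11 = 16
ES_H = 14; EF_H = 14+7 = 21
ES_I = max(EF_D=11, EF_E=25, EF_F=17, EF_G=16, EF_H=21) = 25; EF_I = 25+16 = 41
Expected project duration μ = 41 days. Critical path: B → E → I.

Variances on critical path: σ²_B=9.000, σ²_E=5.444, σ²_I=13.444.
Largest is σ²_I = 13.444.

I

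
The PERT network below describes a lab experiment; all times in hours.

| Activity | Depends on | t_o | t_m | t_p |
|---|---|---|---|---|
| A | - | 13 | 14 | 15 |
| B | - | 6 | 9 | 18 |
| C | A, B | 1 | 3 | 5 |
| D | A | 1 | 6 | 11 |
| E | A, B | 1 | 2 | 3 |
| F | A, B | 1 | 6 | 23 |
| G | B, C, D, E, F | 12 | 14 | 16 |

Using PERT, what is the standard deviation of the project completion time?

3.74 hours

te_A = (13 + 4·14 + 15)/6 = 84/6 = 14; σ²_A = ((15−13)/6)² = 0.111
te_B = (6 + 4·9 + 18)/6 = 60/6 = 10; σ²_B = ((18−6)/6)² = 4.000
te_C = (1 + 4·3 + 5)/6 = 18/6 = 3; σ²_C = ((5−1)/6)² = 0.444
te_D = (1 + 4·6 + 11)/6 = 36/6 = 6; σ²_D = ((11−1)/6)² = 2.778
te_E = (1 + 4·2 + 3)/6 = 12/6 = 2; σ²_E = ((3−1)/6)² = 0.111
te_F = (1 + 4·6 + 23)/6 = 48/6 = 8; σ²_F = ((23−1)/6)² = 13.444
te_G = (12 + 4·14 + 16)/6 = 84/6 = 14; σ²_G = ((16−12)/6)² = 0.444

Forward pass:
ES_A = 0; EF_A = 14
ES_B = 0; EF_B = 10
ES_C = max(EF_A=14, EF_B=10) = 14; EF_C = 14+3 = 17
ES_D = 14; EF_D = 14+6 = 20
ES_E = max(EF_A=14, EF_B=10) = 14; EF_E = 14+2 = 16
ES_F = max(EF_A=14, EF_B=10) = 14; EF_F = 14+8 = 22
ES_G = max(EF_B=10, EF_C=17, EF_D=20, EF_E=16, EF_F=22) = 22; EF_G = 22+14 = 36
Expected project duration μ = 36 hours. Critical path: A → F → G.

Variance along critical path = 0.111 + 13.444 + 0.444 = 14.000
σ = √14.000 = 3.742 hours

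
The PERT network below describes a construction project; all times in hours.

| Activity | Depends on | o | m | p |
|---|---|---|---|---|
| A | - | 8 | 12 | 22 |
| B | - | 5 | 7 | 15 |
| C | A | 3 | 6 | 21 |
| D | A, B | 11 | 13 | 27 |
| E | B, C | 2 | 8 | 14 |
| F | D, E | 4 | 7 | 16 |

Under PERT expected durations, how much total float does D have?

te_A = (8 + 4·12 + 22)/6 = 78/6 = 13
te_B = (5 + 4·7 + 15)/6 = 48/6 = 8
te_C = (3 + 4·6 + 21)/6 = 48/6 = 8
te_D = (11 + 4·13 + 27)/6 = 90/6 = 15
te_E = (2 + 4·8 + 14)/6 = 48/6 = 8
te_F = (4 + 4·7 + 16)/6 = 48/6 = 8

Forward pass:
ES_A = 0; EF_A = 13
ES_B = 0; EF_B = 8
ES_C = 13; EF_C = 13+8 = 21
ES_D = max(EF_A=13, EF_B=8) = 13; EF_D = 13+15 = 28
ES_E = max(EF_B=8, EF_C=21) = 21; EF_E = 21+8 = 29
ES_F = max(EF_D=28, EF_E=29) = 29; EF_F = 29+8 = 37
Expected project duration μ = 37 hours. Critical path: A → C → E → F.

Backward pass:
LF_F = 37; LS_F = 37−8 = 29
LF_E = LS_F = 29; LS_E = 29−8 = 21
LF_D = LS_F = 29; LS_D = 29−15 = 14
LF_C = LS_E = 21; LS_C = 21−8 = 13
LF_B = min(LS_D=14, LS_E=21) = 14; LS_B = 14−8 = 6
LF_A = min(LS_C=13, LS_D=14) = 13; LS_A = 13−13 = 0
Slack_D = LS_D − ES_D = 14 − 13 = 1

1 hours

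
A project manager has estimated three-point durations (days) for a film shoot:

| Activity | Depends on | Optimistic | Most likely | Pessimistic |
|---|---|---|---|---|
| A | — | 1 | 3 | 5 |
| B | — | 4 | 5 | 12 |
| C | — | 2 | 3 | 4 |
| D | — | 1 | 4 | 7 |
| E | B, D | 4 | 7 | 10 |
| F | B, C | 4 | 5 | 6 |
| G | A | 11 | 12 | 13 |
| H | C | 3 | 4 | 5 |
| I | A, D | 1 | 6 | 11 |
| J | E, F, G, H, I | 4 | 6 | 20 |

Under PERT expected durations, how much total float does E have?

te_A = (1 + 4·3 + 5)/6 = 18/6 = 3
te_B = (4 + 4·5 + 12)/6 = 36/6 = 6
te_C = (2 + 4·3 + 4)/6 = 18/6 = 3
te_D = (1 + 4·4 + 7)/6 = 24/6 = 4
te_E = (4 + 4·7 + 10)/6 = 42/6 = 7
te_F = (4 + 4·5 + 6)/6 = 30/6 = 5
te_G = (11 + 4·12 + 13)/6 = 72/6 = 12
te_H = (3 + 4·4 + 5)/6 = 24/6 = 4
te_I = (1 + 4·6 + 11)/6 = 36/6 = 6
te_J = (4 + 4·6 + 20)/6 = 48/6 = 8

Forward pass:
ES_A = 0; EF_A = 3
ES_B = 0; EF_B = 6
ES_C = 0; EF_C = 3
ES_D = 0; EF_D = 4
ES_E = max(EF_B=6, EF_D=4) = 6; EF_E = 6+7 = 13
ES_F = max(EF_B=6, EF_C=3) = 6; EF_F = 6+5 = 11
ES_G = 3; EF_G = 3+12 = 15
ES_H = 3; EF_H = 3+4 = 7
ES_I = max(EF_A=3, EF_D=4) = 4; EF_I = 4+6 = 10
ES_J = max(EF_E=13, EF_F=11, EF_G=15, EF_H=7, EF_I=10) = 15; EF_J = 15+8 = 23
Expected project duration μ = 23 days. Critical path: A → G → J.

Backward pass:
LF_J = 23; LS_J = 23−8 = 15
LF_I = LS_J = 15; LS_I = 15−6 = 9
LF_H = LS_J = 15; LS_H = 15−4 = 11
LF_G = LS_J = 15; LS_G = 15−12 = 3
LF_F = LS_J = 15; LS_F = 15−5 = 10
LF_E = LS_J = 15; LS_E = 15−7 = 8
LF_D = min(LS_E=8, LS_I=9) = 8; LS_D = 8−4 = 4
LF_C = min(LS_F=10, LS_H=11) = 10; LS_C = 10−3 = 7
LF_B = min(LS_E=8, LS_F=10) = 8; LS_B = 8−6 = 2
LF_A = min(LS_G=3, LS_I=9) = 3; LS_A = 3−3 = 0
Slack_E = LS_E − ES_E = 8 − 6 = 2

2 days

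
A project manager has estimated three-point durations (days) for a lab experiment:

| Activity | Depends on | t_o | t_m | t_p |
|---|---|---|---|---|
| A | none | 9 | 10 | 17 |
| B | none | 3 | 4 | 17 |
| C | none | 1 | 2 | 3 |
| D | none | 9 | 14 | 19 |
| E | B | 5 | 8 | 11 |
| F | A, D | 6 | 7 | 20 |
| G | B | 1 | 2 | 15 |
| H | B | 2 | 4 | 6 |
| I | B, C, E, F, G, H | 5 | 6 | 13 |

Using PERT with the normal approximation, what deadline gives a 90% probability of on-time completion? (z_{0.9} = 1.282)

34.1 days

te_A = (9 + 4·10 + 17)/6 = 66/6 = 11; σ²_A = ((17−9)/6)² = 1.778
te_B = (3 + 4·4 + 17)/6 = 36/6 = 6; σ²_B = ((17−3)/6)² = 5.444
te_C = (1 + 4·2 + 3)/6 = 12/6 = 2; σ²_C = ((3−1)/6)² = 0.111
te_D = (9 + 4·14 + 19)/6 = 84/6 = 14; σ²_D = ((19−9)/6)² = 2.778
te_E = (5 + 4·8 + 11)/6 = 48/6 = 8; σ²_E = ((11−5)/6)² = 1.000
te_F = (6 + 4·7 + 20)/6 = 54/6 = 9; σ²_F = ((20−6)/6)² = 5.444
te_G = (1 + 4·2 + 15)/6 = 24/6 = 4; σ²_G = ((15−1)/6)² = 5.444
te_H = (2 + 4·4 + 6)/6 = 24/6 = 4; σ²_H = ((6−2)/6)² = 0.444
te_I = (5 + 4·6 + 13)/6 = 42/6 = 7; σ²_I = ((13−5)/6)² = 1.778

Forward pass:
ES_A = 0; EF_A = 11
ES_B = 0; EF_B = 6
ES_C = 0; EF_C = 2
ES_D = 0; EF_D = 14
ES_E = 6; EF_E = 6+8 = 14
ES_F = max(EF_A=11, EF_D=14) = 14; EF_F = 14+9 = 23
ES_G = 6; EF_G = 6+4 = 10
ES_H = 6; EF_H = 6+4 = 10
ES_I = max(EF_B=6, EF_C=2, EF_E=14, EF_F=23, EF_G=10, EF_H=10) = 23; EF_I = 23+7 = 30
Expected project duration μ = 30 days. Critical path: D → F → I.

Variance along critical path = 2.778 + 5.444 + 1.778 = 10.000; σ = 3.162 days.
D = μ + z·σ = 30 + 1.282·3.162 = 34.1 days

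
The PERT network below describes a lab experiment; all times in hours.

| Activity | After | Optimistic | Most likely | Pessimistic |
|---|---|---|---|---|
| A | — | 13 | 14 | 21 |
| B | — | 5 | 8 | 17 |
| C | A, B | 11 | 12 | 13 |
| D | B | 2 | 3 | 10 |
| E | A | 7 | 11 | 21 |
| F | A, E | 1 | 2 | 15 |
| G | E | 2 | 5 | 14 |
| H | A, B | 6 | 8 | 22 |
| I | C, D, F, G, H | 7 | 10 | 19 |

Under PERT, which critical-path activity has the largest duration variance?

E

te_A = (13 + 4·14 + 21)/6 = 90/6 = 15; σ²_A = ((21−13)/6)² = 1.778
te_B = (5 + 4·8 + 17)/6 = 54/6 = 9; σ²_B = ((17−5)/6)² = 4.000
te_C = (11 + 4·12 + 13)/6 = 72/6 = 12; σ²_C = ((13−11)/6)² = 0.111
te_D = (2 + 4·3 + 10)/6 = 24/6 = 4; σ²_D = ((10−2)/6)² = 1.778
te_E = (7 + 4·11 + 21)/6 = 72/6 = 12; σ²_E = ((21−7)/6)² = 5.444
te_F = (1 + 4·2 + 15)/6 = 24/6 = 4; σ²_F = ((15−1)/6)² = 5.444
te_G = (2 + 4·5 + 14)/6 = 36/6 = 6; σ²_G = ((14−2)/6)² = 4.000
te_H = (6 + 4·8 + 22)/6 = 60/6 = 10; σ²_H = ((22−6)/6)² = 7.111
te_I = (7 + 4·10 + 19)/6 = 66/6 = 11; σ²_I = ((19−7)/6)² = 4.000

Forward pass:
ES_A = 0; EF_A = 15
ES_B = 0; EF_B = 9
ES_C = max(EF_A=15, EF_B=9) = 15; EF_C = 15+12 = 27
ES_D = 9; EF_D = 9+4 = 13
ES_E = 15; EF_E = 15+12 = 27
ES_F = max(EF_A=15, EF_E=27) = 27; EF_F = 27+4 = 31
ES_G = 27; EF_G = 27+6 = 33
ES_H = max(EF_A=15, EF_B=9) = 15; EF_H = 15+10 = 25
ES_I = max(EF_C=27, EF_D=13, EF_F=31, EF_G=33, EF_H=25) = 33; EF_I = 33+11 = 44
Expected project duration μ = 44 hours. Critical path: A → E → G → I.

Variances on critical path: σ²_A=1.778, σ²_E=5.444, σ²_G=4.000, σ²_I=4.000.
Largest is σ²_E = 5.444.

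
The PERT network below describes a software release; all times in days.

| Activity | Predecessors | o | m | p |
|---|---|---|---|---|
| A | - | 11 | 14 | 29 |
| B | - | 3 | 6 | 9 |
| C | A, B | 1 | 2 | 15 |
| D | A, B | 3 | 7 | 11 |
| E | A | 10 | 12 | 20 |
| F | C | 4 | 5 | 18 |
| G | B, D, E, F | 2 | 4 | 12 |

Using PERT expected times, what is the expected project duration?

34 days

te_A = (11 + 4·14 + 29)/6 = 96/6 = 16
te_B = (3 + 4·6 + 9)/6 = 36/6 = 6
te_C = (1 + 4·2 + 15)/6 = 24/6 = 4
te_D = (3 + 4·7 + 11)/6 = 42/6 = 7
te_E = (10 + 4·12 + 20)/6 = 78/6 = 13
te_F = (4 + 4·5 + 18)/6 = 42/6 = 7
te_G = (2 + 4·4 + 12)/6 = 30/6 = 5

Forward pass:
ES_A = 0; EF_A = 16
ES_B = 0; EF_B = 6
ES_C = max(EF_A=16, EF_B=6) = 16; EF_C = 16+4 = 20
ES_D = max(EF_A=16, EF_B=6) = 16; EF_D = 16+7 = 23
ES_E = 16; EF_E = 16+13 = 29
ES_F = 20; EF_F = 20+7 = 27
ES_G = max(EF_B=6, EF_D=23, EF_E=29, EF_F=27) = 29; EF_G = 29+5 = 34
Expected project duration μ = 34 days. Critical path: A → E → G.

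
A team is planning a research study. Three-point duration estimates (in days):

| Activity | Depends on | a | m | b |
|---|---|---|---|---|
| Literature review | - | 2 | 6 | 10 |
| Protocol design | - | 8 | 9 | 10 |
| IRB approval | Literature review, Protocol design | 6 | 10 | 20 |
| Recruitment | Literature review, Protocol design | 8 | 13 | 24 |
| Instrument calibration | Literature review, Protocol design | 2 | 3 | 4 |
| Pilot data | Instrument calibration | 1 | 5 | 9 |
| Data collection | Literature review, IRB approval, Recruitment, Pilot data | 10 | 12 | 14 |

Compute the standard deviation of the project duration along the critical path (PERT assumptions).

2.77 days

te_Literature review = (2 + 4·6 + 10)/6 = 36/6 = 6; σ²_Literature review = ((10−2)/6)² = 1.778
te_Protocol design = (8 + 4·9 + 10)/6 = 54/6 = 9; σ²_Protocol design = ((10−8)/6)² = 0.111
te_IRB approval = (6 + 4·10 + 20)/6 = 66/6 = 11; σ²_IRB approval = ((20−6)/6)² = 5.444
te_Recruitment = (8 + 4·13 + 24)/6 = 84/6 = 14; σ²_Recruitment = ((24−8)/6)² = 7.111
te_Instrument calibration = (2 + 4·3 + 4)/6 = 18/6 = 3; σ²_Instrument calibration = ((4−2)/6)² = 0.111
te_Pilot data = (1 + 4·5 + 9)/6 = 30/6 = 5; σ²_Pilot data = ((9−1)/6)² = 1.778
te_Data collection = (10 + 4·12 + 14)/6 = 72/6 = 12; σ²_Data collection = ((14−10)/6)² = 0.444

Forward pass:
ES_Literature review = 0; EF_Literature review = 6
ES_Protocol design = 0; EF_Protocol design = 9
ES_IRB approval = max(EF_Literature review=6, EF_Protocol design=9) = 9; EF_IRB approval = 9+11 = 20
ES_Recruitment = max(EF_Literature review=6, EF_Protocol design=9) = 9; EF_Recruitment = 9+14 = 23
ES_Instrument calibration = max(EF_Literature review=6, EF_Protocol design=9) = 9; EF_Instrument calibration = 9+3 = 12
ES_Pilot data = 12; EF_Pilot data = 12+5 = 17
ES_Data collection = max(EF_Literature review=6, EF_IRB approval=20, EF_Recruitment=23, EF_Pilot data=17) = 23; EF_Data collection = 23+12 = 35
Expected project duration μ = 35 days. Critical path: Protocol design → Recruitment → Data collection.

Variance along critical path = 0.111 + 7.111 + 0.444 = 7.667
σ = √7.667 = 2.769 days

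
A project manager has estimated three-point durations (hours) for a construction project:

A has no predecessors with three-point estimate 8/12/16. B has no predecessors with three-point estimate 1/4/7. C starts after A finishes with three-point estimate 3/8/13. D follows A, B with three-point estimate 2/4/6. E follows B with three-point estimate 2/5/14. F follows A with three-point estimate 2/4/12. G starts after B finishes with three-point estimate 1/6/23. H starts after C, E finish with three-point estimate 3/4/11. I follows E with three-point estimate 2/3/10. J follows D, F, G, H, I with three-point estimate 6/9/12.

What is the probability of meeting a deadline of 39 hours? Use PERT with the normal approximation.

0.968

te_A = (8 + 4·12 + 16)/6 = 72/6 = 12; σ²_A = ((16−8)/6)² = 1.778
te_B = (1 + 4·4 + 7)/6 = 24/6 = 4; σ²_B = ((7−1)/6)² = 1.000
te_C = (3 + 4·8 + 13)/6 = 48/6 = 8; σ²_C = ((13−3)/6)² = 2.778
te_D = (2 + 4·4 + 6)/6 = 24/6 = 4; σ²_D = ((6−2)/6)² = 0.444
te_E = (2 + 4·5 + 14)/6 = 36/6 = 6; σ²_E = ((14−2)/6)² = 4.000
te_F = (2 + 4·4 + 12)/6 = 30/6 = 5; σ²_F = ((12−2)/6)² = 2.778
te_G = (1 + 4·6 + 23)/6 = 48/6 = 8; σ²_G = ((23−1)/6)² = 13.444
te_H = (3 + 4·4 + 11)/6 = 30/6 = 5; σ²_H = ((11−3)/6)² = 1.778
te_I = (2 + 4·3 + 10)/6 = 24/6 = 4; σ²_I = ((10−2)/6)² = 1.778
te_J = (6 + 4·9 + 12)/6 = 54/6 = 9; σ²_J = ((12−6)/6)² = 1.000

Forward pass:
ES_A = 0; EF_A = 12
ES_B = 0; EF_B = 4
ES_C = 12; EF_C = 12+8 = 20
ES_D = max(EF_A=12, EF_B=4) = 12; EF_D = 12+4 = 16
ES_E = 4; EF_E = 4+6 = 10
ES_F = 12; EF_F = 12+5 = 17
ES_G = 4; EF_G = 4+8 = 12
ES_H = max(EF_C=20, EF_E=10) = 20; EF_H = 20+5 = 25
ES_I = 10; EF_I = 10+4 = 14
ES_J = max(EF_D=16, EF_F=17, EF_G=12, EF_H=25, EF_I=14) = 25; EF_J = 25+9 = 34
Expected project duration μ = 34 hours. Critical path: A → C → H → J.

Variance along critical path = 1.778 + 2.778 + 1.778 + 1.000 = 7.333; σ = √7.333 = 2.708 hours.
Z = (39 − 34) / 2.708 = 1.846
P(T ≤ 39) = Φ(1.846) ≈ 0.968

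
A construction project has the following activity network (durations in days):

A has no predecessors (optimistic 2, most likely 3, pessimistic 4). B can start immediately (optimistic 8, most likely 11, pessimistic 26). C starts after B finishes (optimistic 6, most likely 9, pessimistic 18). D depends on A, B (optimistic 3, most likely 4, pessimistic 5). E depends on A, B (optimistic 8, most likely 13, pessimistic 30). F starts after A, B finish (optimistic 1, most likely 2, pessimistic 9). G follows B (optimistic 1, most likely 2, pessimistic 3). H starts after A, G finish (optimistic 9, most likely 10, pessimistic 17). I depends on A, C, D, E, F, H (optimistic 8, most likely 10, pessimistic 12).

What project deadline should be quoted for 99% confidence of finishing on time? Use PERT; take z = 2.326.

te_A = (2 + 4·3 + 4)/6 = 18/6 = 3; σ²_A = ((4−2)/6)² = 0.111
te_B = (8 + 4·11 + 26)/6 = 78/6 = 13; σ²_B = ((26−8)/6)² = 9.000
te_C = (6 + 4·9 + 18)/6 = 60/6 = 10; σ²_C = ((18−6)/6)² = 4.000
te_D = (3 + 4·4 + 5)/6 = 24/6 = 4; σ²_D = ((5−3)/6)² = 0.111
te_E = (8 + 4·13 + 30)/6 = 90/6 = 15; σ²_E = ((30−8)/6)² = 13.444
te_F = (1 + 4·2 + 9)/6 = 18/6 = 3; σ²_F = ((9−1)/6)² = 1.778
te_G = (1 + 4·2 + 3)/6 = 12/6 = 2; σ²_G = ((3−1)/6)² = 0.111
te_H = (9 + 4·10 + 17)/6 = 66/6 = 11; σ²_H = ((17−9)/6)² = 1.778
te_I = (8 + 4·10 + 12)/6 = 60/6 = 10; σ²_I = ((12−8)/6)² = 0.444

Forward pass:
ES_A = 0; EF_A = 3
ES_B = 0; EF_B = 13
ES_C = 13; EF_C = 13+10 = 23
ES_D = max(EF_A=3, EF_B=13) = 13; EF_D = 13+4 = 17
ES_E = max(EF_A=3, EF_B=13) = 13; EF_E = 13+15 = 28
ES_F = max(EF_A=3, EF_B=13) = 13; EF_F = 13+3 = 16
ES_G = 13; EF_G = 13+2 = 15
ES_H = max(EF_A=3, EF_G=15) = 15; EF_H = 15+11 = 26
ES_I = max(EF_A=3, EF_C=23, EF_D=17, EF_E=28, EF_F=16, EF_H=26) = 28; EF_I = 28+10 = 38
Expected project duration μ = 38 days. Critical path: B → E → I.

Variance along critical path = 9.000 + 13.444 + 0.444 = 22.889; σ = 4.784 days.
D = μ + z·σ = 38 + 2.326·4.784 = 49.1 days

49.1 days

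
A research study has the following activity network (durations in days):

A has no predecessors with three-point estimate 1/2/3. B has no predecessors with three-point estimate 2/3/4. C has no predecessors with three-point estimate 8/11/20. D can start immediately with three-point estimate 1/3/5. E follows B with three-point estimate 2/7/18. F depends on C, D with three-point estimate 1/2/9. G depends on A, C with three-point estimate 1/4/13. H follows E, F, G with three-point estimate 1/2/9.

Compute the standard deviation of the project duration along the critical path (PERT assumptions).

3.13 days

te_A = (1 + 4·2 + 3)/6 = 12/6 = 2; σ²_A = ((3−1)/6)² = 0.111
te_B = (2 + 4·3 + 4)/6 = 18/6 = 3; σ²_B = ((4−2)/6)² = 0.111
te_C = (8 + 4·11 + 20)/6 = 72/6 = 12; σ²_C = ((20−8)/6)² = 4.000
te_D = (1 + 4·3 + 5)/6 = 18/6 = 3; σ²_D = ((5−1)/6)² = 0.444
te_E = (2 + 4·7 + 18)/6 = 48/6 = 8; σ²_E = ((18−2)/6)² = 7.111
te_F = (1 + 4·2 + 9)/6 = 18/6 = 3; σ²_F = ((9−1)/6)² = 1.778
te_G = (1 + 4·4 + 13)/6 = 30/6 = 5; σ²_G = ((13−1)/6)² = 4.000
te_H = (1 + 4·2 + 9)/6 = 18/6 = 3; σ²_H = ((9−1)/6)² = 1.778

Forward pass:
ES_A = 0; EF_A = 2
ES_B = 0; EF_B = 3
ES_C = 0; EF_C = 12
ES_D = 0; EF_D = 3
ES_E = 3; EF_E = 3+8 = 11
ES_F = max(EF_C=12, EF_D=3) = 12; EF_F = 12+3 = 15
ES_G = max(EF_A=2, EF_C=12) = 12; EF_G = 12+5 = 17
ES_H = max(EF_E=11, EF_F=15, EF_G=17) = 17; EF_H = 17+3 = 20
Expected project duration μ = 20 days. Critical path: C → G → H.

Variance along critical path = 4.000 + 4.000 + 1.778 = 9.778
σ = √9.778 = 3.127 days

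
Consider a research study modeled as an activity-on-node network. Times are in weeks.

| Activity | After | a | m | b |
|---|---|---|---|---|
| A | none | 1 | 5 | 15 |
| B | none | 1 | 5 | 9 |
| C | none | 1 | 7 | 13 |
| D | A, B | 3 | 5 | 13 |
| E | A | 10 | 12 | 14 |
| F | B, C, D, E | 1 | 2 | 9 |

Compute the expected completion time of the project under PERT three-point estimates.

te_A = (1 + 4·5 + 15)/6 = 36/6 = 6
te_B = (1 + 4·5 + 9)/6 = 30/6 = 5
te_C = (1 + 4·7 + 13)/6 = 42/6 = 7
te_D = (3 + 4·5 + 13)/6 = 36/6 = 6
te_E = (10 + 4·12 + 14)/6 = 72/6 = 12
te_F = (1 + 4·2 + 9)/6 = 18/6 = 3

Forward pass:
ES_A = 0; EF_A = 6
ES_B = 0; EF_B = 5
ES_C = 0; EF_C = 7
ES_D = max(EF_A=6, EF_B=5) = 6; EF_D = 6+6 = 12
ES_E = 6; EF_E = 6+12 = 18
ES_F = max(EF_B=5, EF_C=7, EF_D=12, EF_E=18) = 18; EF_F = 18+3 = 21
Expected project duration μ = 21 weeks. Critical path: A → E → F.

21 weeks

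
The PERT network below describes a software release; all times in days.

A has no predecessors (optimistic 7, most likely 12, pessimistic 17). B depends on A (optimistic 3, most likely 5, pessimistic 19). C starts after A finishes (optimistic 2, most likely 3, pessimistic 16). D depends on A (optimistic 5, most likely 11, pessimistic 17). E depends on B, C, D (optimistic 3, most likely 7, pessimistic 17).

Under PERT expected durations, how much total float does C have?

te_A = (7 + 4·12 + 17)/6 = 72/6 = 12
te_B = (3 + 4·5 + 19)/6 = 42/6 = 7
te_C = (2 + 4·3 + 16)/6 = 30/6 = 5
te_D = (5 + 4·11 + 17)/6 = 66/6 = 11
te_E = (3 + 4·7 + 17)/6 = 48/6 = 8

Forward pass:
ES_A = 0; EF_A = 12
ES_B = 12; EF_B = 12+7 = 19
ES_C = 12; EF_C = 12+5 = 17
ES_D = 12; EF_D = 12+11 = 23
ES_E = max(EF_B=19, EF_C=17, EF_D=23) = 23; EF_E = 23+8 = 31
Expected project duration μ = 31 days. Critical path: A → D → E.

Backward pass:
LF_E = 31; LS_E = 31−8 = 23
LF_D = LS_E = 23; LS_D = 23−11 = 12
LF_C = LS_E = 23; LS_C = 23−5 = 18
LF_B = LS_E = 23; LS_B = 23−7 = 16
LF_A = min(LS_B=16, LS_C=18, LS_D=12) = 12; LS_A = 12−12 = 0
Slack_C = LS_C − ES_C = 18 − 12 = 6

6 days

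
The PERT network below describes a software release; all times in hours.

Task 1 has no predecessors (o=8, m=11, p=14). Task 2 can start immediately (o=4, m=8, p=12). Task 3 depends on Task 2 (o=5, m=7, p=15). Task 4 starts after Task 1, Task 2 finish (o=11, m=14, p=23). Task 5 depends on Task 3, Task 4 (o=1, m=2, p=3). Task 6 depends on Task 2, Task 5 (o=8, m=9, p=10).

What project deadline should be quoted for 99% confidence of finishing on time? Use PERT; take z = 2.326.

42.3 hours

te_Task 1 = (8 + 4·11 + 14)/6 = 66/6 = 11; σ²_Task 1 = ((14−8)/6)² = 1.000
te_Task 2 = (4 + 4·8 + 12)/6 = 48/6 = 8; σ²_Task 2 = ((12−4)/6)² = 1.778
te_Task 3 = (5 + 4·7 + 15)/6 = 48/6 = 8; σ²_Task 3 = ((15−5)/6)² = 2.778
te_Task 4 = (11 + 4·14 + 23)/6 = 90/6 = 15; σ²_Task 4 = ((23−11)/6)² = 4.000
te_Task 5 = (1 + 4·2 + 3)/6 = 12/6 = 2; σ²_Task 5 = ((3−1)/6)² = 0.111
te_Task 6 = (8 + 4·9 + 10)/6 = 54/6 = 9; σ²_Task 6 = ((10−8)/6)² = 0.111

Forward pass:
ES_Task 1 = 0; EF_Task 1 = 11
ES_Task 2 = 0; EF_Task 2 = 8
ES_Task 3 = 8; EF_Task 3 = 8+8 = 16
ES_Task 4 = max(EF_Task 1=11, EF_Task 2=8) = 11; EF_Task 4 = 11+15 = 26
ES_Task 5 = max(EF_Task 3=16, EF_Task 4=26) = 26; EF_Task 5 = 26+2 = 28
ES_Task 6 = max(EF_Task 2=8, EF_Task 5=28) = 28; EF_Task 6 = 28+9 = 37
Expected project duration μ = 37 hours. Critical path: Task 1 → Task 4 → Task 5 → Task 6.

Variance along critical path = 1.000 + 4.000 + 0.111 + 0.111 = 5.222; σ = 2.285 hours.
D = μ + z·σ = 37 + 2.326·2.285 = 42.3 hours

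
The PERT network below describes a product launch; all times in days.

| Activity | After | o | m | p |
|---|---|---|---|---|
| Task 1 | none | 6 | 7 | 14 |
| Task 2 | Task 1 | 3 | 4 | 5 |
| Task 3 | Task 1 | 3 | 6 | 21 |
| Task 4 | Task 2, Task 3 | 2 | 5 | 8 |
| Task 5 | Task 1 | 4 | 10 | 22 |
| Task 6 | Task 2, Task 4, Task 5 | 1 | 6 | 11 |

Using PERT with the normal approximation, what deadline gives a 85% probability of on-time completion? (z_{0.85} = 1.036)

31.0 days

te_Task 1 = (6 + 4·7 + 14)/6 = 48/6 = 8; σ²_Task 1 = ((14−6)/6)² = 1.778
te_Task 2 = (3 + 4·4 + 5)/6 = 24/6 = 4; σ²_Task 2 = ((5−3)/6)² = 0.111
te_Task 3 = (3 + 4·6 + 21)/6 = 48/6 = 8; σ²_Task 3 = ((21−3)/6)² = 9.000
te_Task 4 = (2 + 4·5 + 8)/6 = 30/6 = 5; σ²_Task 4 = ((8−2)/6)² = 1.000
te_Task 5 = (4 + 4·10 + 22)/6 = 66/6 = 11; σ²_Task 5 = ((22−4)/6)² = 9.000
te_Task 6 = (1 + 4·6 + 11)/6 = 36/6 = 6; σ²_Task 6 = ((11−1)/6)² = 2.778

Forward pass:
ES_Task 1 = 0; EF_Task 1 = 8
ES_Task 2 = 8; EF_Task 2 = 8+4 = 12
ES_Task 3 = 8; EF_Task 3 = 8+8 = 16
ES_Task 4 = max(EF_Task 2=12, EF_Task 3=16) = 16; EF_Task 4 = 16+5 = 21
ES_Task 5 = 8; EF_Task 5 = 8+11 = 19
ES_Task 6 = max(EF_Task 2=12, EF_Task 4=21, EF_Task 5=19) = 21; EF_Task 6 = 21+6 = 27
Expected project duration μ = 27 days. Critical path: Task 1 → Task 3 → Task 4 → Task 6.

Variance along critical path = 1.778 + 9.000 + 1.000 + 2.778 = 14.556; σ = 3.815 days.
D = μ + z·σ = 27 + 1.036·3.815 = 31.0 days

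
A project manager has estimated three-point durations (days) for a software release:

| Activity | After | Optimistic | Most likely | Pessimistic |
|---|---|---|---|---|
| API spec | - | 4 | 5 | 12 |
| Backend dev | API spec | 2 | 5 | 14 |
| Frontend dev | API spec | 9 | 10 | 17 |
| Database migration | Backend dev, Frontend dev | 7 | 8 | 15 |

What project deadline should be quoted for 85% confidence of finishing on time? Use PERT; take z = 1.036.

te_API spec = (4 + 4·5 + 12)/6 = 36/6 = 6; σ²_API spec = ((12−4)/6)² = 1.778
te_Backend dev = (2 + 4·5 + 14)/6 = 36/6 = 6; σ²_Backend dev = ((14−2)/6)² = 4.000
te_Frontend dev = (9 + 4·10 + 17)/6 = 66/6 = 11; σ²_Frontend dev = ((17−9)/6)² = 1.778
te_Database migration = (7 + 4·8 + 15)/6 = 54/6 = 9; σ²_Database migration = ((15−7)/6)² = 1.778

Forward pass:
ES_API spec = 0; EF_API spec = 6
ES_Backend dev = 6; EF_Backend dev = 6+6 = 12
ES_Frontend dev = 6; EF_Frontend dev = 6+11 = 17
ES_Database migration = max(EF_Backend dev=12, EF_Frontend dev=17) = 17; EF_Database migration = 17+9 = 26
Expected project duration μ = 26 days. Critical path: API spec → Frontend dev → Database migration.

Variance along critical path = 1.778 + 1.778 + 1.778 = 5.333; σ = 2.309 days.
D = μ + z·σ = 26 + 1.036·2.309 = 28.4 days

28.4 days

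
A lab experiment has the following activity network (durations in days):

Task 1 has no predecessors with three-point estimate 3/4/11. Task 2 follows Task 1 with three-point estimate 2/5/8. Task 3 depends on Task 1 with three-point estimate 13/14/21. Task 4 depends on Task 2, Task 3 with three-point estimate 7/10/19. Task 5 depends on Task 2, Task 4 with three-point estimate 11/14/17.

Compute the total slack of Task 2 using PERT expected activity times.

10 days

te_Task 1 = (3 + 4·4 + 11)/6 = 30/6 = 5
te_Task 2 = (2 + 4·5 + 8)/6 = 30/6 = 5
te_Task 3 = (13 + 4·14 + 21)/6 = 90/6 = 15
te_Task 4 = (7 + 4·10 + 19)/6 = 66/6 = 11
te_Task 5 = (11 + 4·14 + 17)/6 = 84/6 = 14

Forward pass:
ES_Task 1 = 0; EF_Task 1 = 5
ES_Task 2 = 5; EF_Task 2 = 5+5 = 10
ES_Task 3 = 5; EF_Task 3 = 5+15 = 20
ES_Task 4 = max(EF_Task 2=10, EF_Task 3=20) = 20; EF_Task 4 = 20+11 = 31
ES_Task 5 = max(EF_Task 2=10, EF_Task 4=31) = 31; EF_Task 5 = 31+14 = 45
Expected project duration μ = 45 days. Critical path: Task 1 → Task 3 → Task 4 → Task 5.

Backward pass:
LF_Task 5 = 45; LS_Task 5 = 45−14 = 31
LF_Task 4 = LS_Task 5 = 31; LS_Task 4 = 31−11 = 20
LF_Task 3 = LS_Task 4 = 20; LS_Task 3 = 20−15 = 5
LF_Task 2 = min(LS_Task 4=20, LS_Task 5=31) = 20; LS_Task 2 = 20−5 = 15
LF_Task 1 = min(LS_Task 2=15, LS_Task 3=5) = 5; LS_Task 1 = 5−5 = 0
Slack_Task 2 = LS_Task 2 − ES_Task 2 = 15 − 5 = 10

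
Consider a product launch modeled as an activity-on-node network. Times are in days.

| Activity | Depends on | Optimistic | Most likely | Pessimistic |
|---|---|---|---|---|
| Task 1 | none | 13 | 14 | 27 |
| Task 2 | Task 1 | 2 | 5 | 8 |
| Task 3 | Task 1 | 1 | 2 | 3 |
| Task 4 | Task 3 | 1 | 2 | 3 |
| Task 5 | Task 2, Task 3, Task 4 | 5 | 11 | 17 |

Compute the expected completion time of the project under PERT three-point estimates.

te_Task 1 = (13 + 4·14 + 27)/6 = 96/6 = 16
te_Task 2 = (2 + 4·5 + 8)/6 = 30/6 = 5
te_Task 3 = (1 + 4·2 + 3)/6 = 12/6 = 2
te_Task 4 = (1 + 4·2 + 3)/6 = 12/6 = 2
te_Task 5 = (5 + 4·11 + 17)/6 = 66/6 = 11

Forward pass:
ES_Task 1 = 0; EF_Task 1 = 16
ES_Task 2 = 16; EF_Task 2 = 16+5 = 21
ES_Task 3 = 16; EF_Task 3 = 16+2 = 18
ES_Task 4 = 18; EF_Task 4 = 18+2 = 20
ES_Task 5 = max(EF_Task 2=21, EF_Task 3=18, EF_Task 4=20) = 21; EF_Task 5 = 21+11 = 32
Expected project duration μ = 32 days. Critical path: Task 1 → Task 2 → Task 5.

32 days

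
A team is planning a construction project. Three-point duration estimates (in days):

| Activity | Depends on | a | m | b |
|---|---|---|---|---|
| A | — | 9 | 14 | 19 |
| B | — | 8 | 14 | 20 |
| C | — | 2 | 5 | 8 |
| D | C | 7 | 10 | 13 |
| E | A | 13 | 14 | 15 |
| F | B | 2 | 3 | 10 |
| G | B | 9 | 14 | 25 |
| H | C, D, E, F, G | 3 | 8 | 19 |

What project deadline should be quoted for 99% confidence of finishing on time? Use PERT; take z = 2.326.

47.9 days

te_A = (9 + 4·14 + 19)/6 = 84/6 = 14; σ²_A = ((19−9)/6)² = 2.778
te_B = (8 + 4·14 + 20)/6 = 84/6 = 14; σ²_B = ((20−8)/6)² = 4.000
te_C = (2 + 4·5 + 8)/6 = 30/6 = 5; σ²_C = ((8−2)/6)² = 1.000
te_D = (7 + 4·10 + 13)/6 = 60/6 = 10; σ²_D = ((13−7)/6)² = 1.000
te_E = (13 + 4·14 + 15)/6 = 84/6 = 14; σ²_E = ((15−13)/6)² = 0.111
te_F = (2 + 4·3 + 10)/6 = 24/6 = 4; σ²_F = ((10−2)/6)² = 1.778
te_G = (9 + 4·14 + 25)/6 = 90/6 = 15; σ²_G = ((25−9)/6)² = 7.111
te_H = (3 + 4·8 + 19)/6 = 54/6 = 9; σ²_H = ((19−3)/6)² = 7.111

Forward pass:
ES_A = 0; EF_A = 14
ES_B = 0; EF_B = 14
ES_C = 0; EF_C = 5
ES_D = 5; EF_D = 5+10 = 15
ES_E = 14; EF_E = 14+14 = 28
ES_F = 14; EF_F = 14+4 = 18
ES_G = 14; EF_G = 14+15 = 29
ES_H = max(EF_C=5, EF_D=15, EF_E=28, EF_F=18, EF_G=29) = 29; EF_H = 29+9 = 38
Expected project duration μ = 38 days. Critical path: B → G → H.

Variance along critical path = 4.000 + 7.111 + 7.111 = 18.222; σ = 4.269 days.
D = μ + z·σ = 38 + 2.326·4.269 = 47.9 days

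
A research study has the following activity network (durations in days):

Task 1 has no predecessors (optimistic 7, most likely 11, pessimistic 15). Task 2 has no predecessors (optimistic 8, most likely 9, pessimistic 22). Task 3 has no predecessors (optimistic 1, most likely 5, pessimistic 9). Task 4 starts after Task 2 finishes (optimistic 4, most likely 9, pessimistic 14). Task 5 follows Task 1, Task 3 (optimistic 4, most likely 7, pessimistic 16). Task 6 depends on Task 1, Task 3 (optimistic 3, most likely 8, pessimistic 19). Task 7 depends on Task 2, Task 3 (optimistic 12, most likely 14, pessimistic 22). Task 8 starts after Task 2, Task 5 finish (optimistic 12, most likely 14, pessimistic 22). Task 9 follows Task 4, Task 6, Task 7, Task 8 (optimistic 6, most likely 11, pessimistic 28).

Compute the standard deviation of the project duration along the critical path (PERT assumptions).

4.69 days

te_Task 1 = (7 + 4·11 + 15)/6 = 66/6 = 11; σ²_Task 1 = ((15−7)/6)² = 1.778
te_Task 2 = (8 + 4·9 + 22)/6 = 66/6 = 11; σ²_Task 2 = ((22−8)/6)² = 5.444
te_Task 3 = (1 + 4·5 + 9)/6 = 30/6 = 5; σ²_Task 3 = ((9−1)/6)² = 1.778
te_Task 4 = (4 + 4·9 + 14)/6 = 54/6 = 9; σ²_Task 4 = ((14−4)/6)² = 2.778
te_Task 5 = (4 + 4·7 + 16)/6 = 48/6 = 8; σ²_Task 5 = ((16−4)/6)² = 4.000
te_Task 6 = (3 + 4·8 + 19)/6 = 54/6 = 9; σ²_Task 6 = ((19−3)/6)² = 7.111
te_Task 7 = (12 + 4·14 + 22)/6 = 90/6 = 15; σ²_Task 7 = ((22−12)/6)² = 2.778
te_Task 8 = (12 + 4·14 + 22)/6 = 90/6 = 15; σ²_Task 8 = ((22−12)/6)² = 2.778
te_Task 9 = (6 + 4·11 + 28)/6 = 78/6 = 13; σ²_Task 9 = ((28−6)/6)² = 13.444

Forward pass:
ES_Task 1 = 0; EF_Task 1 = 11
ES_Task 2 = 0; EF_Task 2 = 11
ES_Task 3 = 0; EF_Task 3 = 5
ES_Task 4 = 11; EF_Task 4 = 11+9 = 20
ES_Task 5 = max(EF_Task 1=11, EF_Task 3=5) = 11; EF_Task 5 = 11+8 = 19
ES_Task 6 = max(EF_Task 1=11, EF_Task 3=5) = 11; EF_Task 6 = 11+9 = 20
ES_Task 7 = max(EF_Task 2=11, EF_Task 3=5) = 11; EF_Task 7 = 11+15 = 26
ES_Task 8 = max(EF_Task 2=11, EF_Task 5=19) = 19; EF_Task 8 = 19+15 = 34
ES_Task 9 = max(EF_Task 4=20, EF_Task 6=20, EF_Task 7=26, EF_Task 8=34) = 34; EF_Task 9 = 34+13 = 47
Expected project duration μ = 47 days. Critical path: Task 1 → Task 5 → Task 8 → Task 9.

Variance along critical path = 1.778 + 4.000 + 2.778 + 13.444 = 22.000
σ = √22.000 = 4.690 days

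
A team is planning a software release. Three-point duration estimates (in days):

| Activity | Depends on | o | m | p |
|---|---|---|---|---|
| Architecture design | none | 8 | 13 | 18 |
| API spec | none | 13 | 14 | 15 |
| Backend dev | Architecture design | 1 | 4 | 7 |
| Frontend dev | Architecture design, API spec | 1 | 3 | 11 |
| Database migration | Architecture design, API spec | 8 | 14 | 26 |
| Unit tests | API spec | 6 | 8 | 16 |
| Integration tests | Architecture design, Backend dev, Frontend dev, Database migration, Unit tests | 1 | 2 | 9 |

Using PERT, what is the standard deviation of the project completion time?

te_Architecture design = (8 + 4·13 + 18)/6 = 78/6 = 13; σ²_Architecture design = ((18−8)/6)² = 2.778
te_API spec = (13 + 4·14 + 15)/6 = 84/6 = 14; σ²_API spec = ((15−13)/6)² = 0.111
te_Backend dev = (1 + 4·4 + 7)/6 = 24/6 = 4; σ²_Backend dev = ((7−1)/6)² = 1.000
te_Frontend dev = (1 + 4·3 + 11)/6 = 24/6 = 4; σ²_Frontend dev = ((11−1)/6)² = 2.778
te_Database migration = (8 + 4·14 + 26)/6 = 90/6 = 15; σ²_Database migration = ((26−8)/6)² = 9.000
te_Unit tests = (6 + 4·8 + 16)/6 = 54/6 = 9; σ²_Unit tests = ((16−6)/6)² = 2.778
te_Integration tests = (1 + 4·2 + 9)/6 = 18/6 = 3; σ²_Integration tests = ((9−1)/6)² = 1.778

Forward pass:
ES_Architecture design = 0; EF_Architecture design = 13
ES_API spec = 0; EF_API spec = 14
ES_Backend dev = 13; EF_Backend dev = 13+4 = 17
ES_Frontend dev = max(EF_Architecture design=13, EF_API spec=14) = 14; EF_Frontend dev = 14+4 = 18
ES_Database migration = max(EF_Architecture design=13, EF_API spec=14) = 14; EF_Database migration = 14+15 = 29
ES_Unit tests = 14; EF_Unit tests = 14+9 = 23
ES_Integration tests = max(EF_Architecture design=13, EF_Backend dev=17, EF_Frontend dev=18, EF_Database migration=29, EF_Unit tests=23) = 29; EF_Integration tests = 29+3 = 32
Expected project duration μ = 32 days. Critical path: API spec → Database migration → Integration tests.

Variance along critical path = 0.111 + 9.000 + 1.778 = 10.889
σ = √10.889 = 3.300 days

3.30 days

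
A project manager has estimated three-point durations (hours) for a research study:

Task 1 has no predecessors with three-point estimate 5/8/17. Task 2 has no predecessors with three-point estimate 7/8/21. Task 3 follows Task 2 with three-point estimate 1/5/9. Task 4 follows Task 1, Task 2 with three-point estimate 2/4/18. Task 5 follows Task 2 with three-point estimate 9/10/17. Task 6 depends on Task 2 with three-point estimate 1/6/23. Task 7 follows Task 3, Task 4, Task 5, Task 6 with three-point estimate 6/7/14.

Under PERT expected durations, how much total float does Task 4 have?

te_Task 1 = (5 + 4·8 + 17)/6 = 54/6 = 9
te_Task 2 = (7 + 4·8 + 21)/6 = 60/6 = 10
te_Task 3 = (1 + 4·5 + 9)/6 = 30/6 = 5
te_Task 4 = (2 + 4·4 + 18)/6 = 36/6 = 6
te_Task 5 = (9 + 4·10 + 17)/6 = 66/6 = 11
te_Task 6 = (1 + 4·6 + 23)/6 = 48/6 = 8
te_Task 7 = (6 + 4·7 + 14)/6 = 48/6 = 8

Forward pass:
ES_Task 1 = 0; EF_Task 1 = 9
ES_Task 2 = 0; EF_Task 2 = 10
ES_Task 3 = 10; EF_Task 3 = 10+5 = 15
ES_Task 4 = max(EF_Task 1=9, EF_Task 2=10) = 10; EF_Task 4 = 10+6 = 16
ES_Task 5 = 10; EF_Task 5 = 10+11 = 21
ES_Task 6 = 10; EF_Task 6 = 10+8 = 18
ES_Task 7 = max(EF_Task 3=15, EF_Task 4=16, EF_Task 5=21, EF_Task 6=18) = 21; EF_Task 7 = 21+8 = 29
Expected project duration μ = 29 hours. Critical path: Task 2 → Task 5 → Task 7.

Backward pass:
LF_Task 7 = 29; LS_Task 7 = 29−8 = 21
LF_Task 6 = LS_Task 7 = 21; LS_Task 6 = 21−8 = 13
LF_Task 5 = LS_Task 7 = 21; LS_Task 5 = 21−11 = 10
LF_Task 4 = LS_Task 7 = 21; LS_Task 4 = 21−6 = 15
LF_Task 3 = LS_Task 7 = 21; LS_Task 3 = 21−5 = 16
LF_Task 2 = min(LS_Task 3=16, LS_Task 4=15, LS_Task 5=10, LS_Task 6=13) = 10; LS_Task 2 = 10−10 = 0
LF_Task 1 = LS_Task 4 = 15; LS_Task 1 = 15−9 = 6
Slack_Task 4 = LS_Task 4 − ES_Task 4 = 15 − 10 = 5

5 hours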